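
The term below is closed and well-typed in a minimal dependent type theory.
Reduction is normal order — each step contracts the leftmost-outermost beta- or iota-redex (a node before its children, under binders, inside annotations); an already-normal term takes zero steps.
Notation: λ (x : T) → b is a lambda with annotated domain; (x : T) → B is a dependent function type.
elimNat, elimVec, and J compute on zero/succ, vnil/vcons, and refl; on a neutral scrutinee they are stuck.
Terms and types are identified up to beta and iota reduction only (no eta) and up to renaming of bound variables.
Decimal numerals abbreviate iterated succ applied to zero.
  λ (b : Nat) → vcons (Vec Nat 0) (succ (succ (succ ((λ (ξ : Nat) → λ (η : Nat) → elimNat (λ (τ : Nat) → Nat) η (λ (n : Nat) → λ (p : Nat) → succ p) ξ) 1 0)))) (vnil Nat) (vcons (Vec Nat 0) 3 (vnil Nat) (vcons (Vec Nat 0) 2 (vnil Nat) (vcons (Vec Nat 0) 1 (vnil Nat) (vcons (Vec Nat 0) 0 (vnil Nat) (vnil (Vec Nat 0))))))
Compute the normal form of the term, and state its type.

resulting normal form:
  λ (b : Nat) → vcons (Vec Nat 0) 4 (vnil Nat) (vcons (Vec Nat 0) 3 (vnil Nat) (vcons (Vec Nat 0) 2 (vnil Nat) (vcons (Vec Nat 0) 1 (vnil Nat) (vcons (Vec Nat 0) 0 (vnil Nat) (vnil (Vec Nat 0))))))
inferred type:
  (b : Nat) → Vec (Vec Nat 0) 5
observation: contracting a beta-redex first, the term normalizes in 6 steps.


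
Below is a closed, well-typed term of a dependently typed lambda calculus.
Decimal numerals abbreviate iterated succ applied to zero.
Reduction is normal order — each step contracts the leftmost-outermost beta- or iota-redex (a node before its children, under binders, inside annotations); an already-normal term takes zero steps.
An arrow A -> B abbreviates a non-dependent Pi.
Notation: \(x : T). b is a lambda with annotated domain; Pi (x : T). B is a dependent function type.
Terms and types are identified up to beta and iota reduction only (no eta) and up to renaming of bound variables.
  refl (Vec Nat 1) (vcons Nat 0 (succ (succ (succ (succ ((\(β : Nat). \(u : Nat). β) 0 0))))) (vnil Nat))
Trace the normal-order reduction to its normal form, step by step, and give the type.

reduction (normal order):
  refl (Vec Nat 1) (vcons Nat 0 (succ (succ (succ (succ ((\(β : Nat). \(u : Nat). β) 0 0))))) (vnil Nat))
  ~> refl (Vec Nat 1) (vcons Nat 0 (succ (succ (succ (succ ((\(β : Nat). 0) 0))))) (vnil Nat))
  ~> refl (Vec Nat 1) (vcons Nat 0 4 (vnil Nat))
inferred type:
  Eq (Vec Nat 1) (vcons Nat 0 4 (vnil Nat)) (vcons Nat 0 4 (vnil Nat))


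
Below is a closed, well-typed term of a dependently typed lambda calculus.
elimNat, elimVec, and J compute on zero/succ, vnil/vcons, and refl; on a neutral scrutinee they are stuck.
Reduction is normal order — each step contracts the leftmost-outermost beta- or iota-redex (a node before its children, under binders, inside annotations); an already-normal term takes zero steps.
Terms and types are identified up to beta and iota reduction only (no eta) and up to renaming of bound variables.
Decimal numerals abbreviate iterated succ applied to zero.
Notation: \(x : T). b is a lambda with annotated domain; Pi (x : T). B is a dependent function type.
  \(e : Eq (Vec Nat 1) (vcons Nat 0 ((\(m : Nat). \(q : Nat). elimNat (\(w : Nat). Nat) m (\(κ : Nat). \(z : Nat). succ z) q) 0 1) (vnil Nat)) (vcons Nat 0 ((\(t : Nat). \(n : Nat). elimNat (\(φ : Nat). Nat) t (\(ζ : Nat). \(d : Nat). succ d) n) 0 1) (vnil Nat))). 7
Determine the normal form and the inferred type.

resulting normal form:
  \(e : Eq (Vec Nat 1) (vcons Nat 0 1 (vnil Nat)) (vcons Nat 0 1 (vnil Nat))). 7
type:
  Pi (e : Eq (Vec Nat 1) (vcons Nat 0 1 (vnil Nat)) (vcons Nat 0 1 (vnil Nat))). Nat
observation: the leftmost-outermost redex is a beta-redex, and normalization takes 12 steps.


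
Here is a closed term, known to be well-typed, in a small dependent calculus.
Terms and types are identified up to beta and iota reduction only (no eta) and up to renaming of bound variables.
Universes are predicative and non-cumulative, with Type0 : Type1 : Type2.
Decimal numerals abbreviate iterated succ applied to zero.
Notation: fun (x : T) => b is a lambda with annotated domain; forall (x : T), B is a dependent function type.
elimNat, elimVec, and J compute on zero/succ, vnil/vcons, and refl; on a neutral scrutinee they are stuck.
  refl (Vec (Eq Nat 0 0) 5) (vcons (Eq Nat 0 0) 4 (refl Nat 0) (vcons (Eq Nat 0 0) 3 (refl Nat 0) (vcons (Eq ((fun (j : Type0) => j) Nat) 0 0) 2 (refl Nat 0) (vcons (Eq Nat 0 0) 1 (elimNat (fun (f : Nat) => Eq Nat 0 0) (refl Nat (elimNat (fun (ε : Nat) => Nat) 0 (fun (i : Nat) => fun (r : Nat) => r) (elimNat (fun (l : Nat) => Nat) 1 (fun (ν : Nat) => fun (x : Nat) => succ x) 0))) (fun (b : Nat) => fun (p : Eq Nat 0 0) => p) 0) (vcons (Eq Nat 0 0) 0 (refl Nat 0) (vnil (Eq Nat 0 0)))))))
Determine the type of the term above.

inferred type:
  Eq (Vec (Eq Nat 0 0) 5) (vcons (Eq Nat 0 0) 4 (refl Nat 0) (vcons (Eq Nat 0 0) 3 (refl Nat 0) (vcons (Eq Nat 0 0) 2 (refl Nat 0) (vcons (Eq Nat 0 0) 1 (refl Nat 0) (vcons (Eq Nat 0 0) 0 (refl Nat 0) (vnil (Eq Nat 0 0))))))) (vcons (Eq Nat 0 0) 4 (refl Nat 0) (vcons (Eq Nat 0 0) 3 (refl Nat 0) (vcons (Eq Nat 0 0) 2 (refl Nat 0) (vcons (Eq Nat 0 0) 1 (refl Nat 0) (vcons (Eq Nat 0 0) 0 (refl Nat 0) (vnil (Eq Nat 0 0)))))))


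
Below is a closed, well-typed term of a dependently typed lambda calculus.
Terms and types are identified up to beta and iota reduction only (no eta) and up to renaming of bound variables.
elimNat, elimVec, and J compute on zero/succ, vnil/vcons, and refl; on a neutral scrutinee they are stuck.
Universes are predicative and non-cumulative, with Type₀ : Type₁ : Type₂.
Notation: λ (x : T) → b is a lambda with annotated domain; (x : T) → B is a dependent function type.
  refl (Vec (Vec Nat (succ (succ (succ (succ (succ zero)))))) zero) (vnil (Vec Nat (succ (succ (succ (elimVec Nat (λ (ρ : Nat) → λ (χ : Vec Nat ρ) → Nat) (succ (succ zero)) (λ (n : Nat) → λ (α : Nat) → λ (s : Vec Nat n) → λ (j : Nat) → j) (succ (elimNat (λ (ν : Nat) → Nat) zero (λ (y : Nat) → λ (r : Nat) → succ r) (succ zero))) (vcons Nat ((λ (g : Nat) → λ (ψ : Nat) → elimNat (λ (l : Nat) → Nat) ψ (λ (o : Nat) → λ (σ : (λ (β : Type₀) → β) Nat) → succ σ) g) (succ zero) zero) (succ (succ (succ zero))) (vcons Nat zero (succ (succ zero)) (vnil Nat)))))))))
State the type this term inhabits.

the term's type:
  Eq (Vec (Vec Nat (succ (succ (succ (succ (succ zero)))))) zero) (vnil (Vec Nat (succ (succ (succ (succ (succ zero))))))) (vnil (Vec Nat (succ (succ (succ (succ (succ zero)))))))


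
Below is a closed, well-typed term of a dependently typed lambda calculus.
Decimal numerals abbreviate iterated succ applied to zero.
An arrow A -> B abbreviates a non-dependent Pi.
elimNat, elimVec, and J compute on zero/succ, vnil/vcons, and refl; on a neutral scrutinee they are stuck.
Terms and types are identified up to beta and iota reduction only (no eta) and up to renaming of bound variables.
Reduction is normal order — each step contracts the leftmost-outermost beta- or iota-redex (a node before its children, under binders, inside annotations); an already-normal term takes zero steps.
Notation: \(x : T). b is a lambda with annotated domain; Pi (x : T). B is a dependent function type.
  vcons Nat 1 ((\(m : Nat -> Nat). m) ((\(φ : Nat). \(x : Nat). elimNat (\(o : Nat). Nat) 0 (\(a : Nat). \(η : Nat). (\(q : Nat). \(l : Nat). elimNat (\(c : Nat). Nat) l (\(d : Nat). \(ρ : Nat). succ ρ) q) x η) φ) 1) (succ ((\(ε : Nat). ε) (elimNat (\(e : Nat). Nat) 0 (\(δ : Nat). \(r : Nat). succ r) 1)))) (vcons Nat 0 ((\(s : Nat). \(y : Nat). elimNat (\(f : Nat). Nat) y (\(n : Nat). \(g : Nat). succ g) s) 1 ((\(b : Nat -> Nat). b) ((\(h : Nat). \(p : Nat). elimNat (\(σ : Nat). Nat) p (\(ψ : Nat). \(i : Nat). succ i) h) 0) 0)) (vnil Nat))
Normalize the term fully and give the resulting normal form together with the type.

normal form:
  vcons Nat 1 2 (vcons Nat 0 1 (vnil Nat))
inferred type:
  Vec Nat 2
observation: the first redex contracted is a beta-redex; the normal form is reached in 31 normal-order steps.


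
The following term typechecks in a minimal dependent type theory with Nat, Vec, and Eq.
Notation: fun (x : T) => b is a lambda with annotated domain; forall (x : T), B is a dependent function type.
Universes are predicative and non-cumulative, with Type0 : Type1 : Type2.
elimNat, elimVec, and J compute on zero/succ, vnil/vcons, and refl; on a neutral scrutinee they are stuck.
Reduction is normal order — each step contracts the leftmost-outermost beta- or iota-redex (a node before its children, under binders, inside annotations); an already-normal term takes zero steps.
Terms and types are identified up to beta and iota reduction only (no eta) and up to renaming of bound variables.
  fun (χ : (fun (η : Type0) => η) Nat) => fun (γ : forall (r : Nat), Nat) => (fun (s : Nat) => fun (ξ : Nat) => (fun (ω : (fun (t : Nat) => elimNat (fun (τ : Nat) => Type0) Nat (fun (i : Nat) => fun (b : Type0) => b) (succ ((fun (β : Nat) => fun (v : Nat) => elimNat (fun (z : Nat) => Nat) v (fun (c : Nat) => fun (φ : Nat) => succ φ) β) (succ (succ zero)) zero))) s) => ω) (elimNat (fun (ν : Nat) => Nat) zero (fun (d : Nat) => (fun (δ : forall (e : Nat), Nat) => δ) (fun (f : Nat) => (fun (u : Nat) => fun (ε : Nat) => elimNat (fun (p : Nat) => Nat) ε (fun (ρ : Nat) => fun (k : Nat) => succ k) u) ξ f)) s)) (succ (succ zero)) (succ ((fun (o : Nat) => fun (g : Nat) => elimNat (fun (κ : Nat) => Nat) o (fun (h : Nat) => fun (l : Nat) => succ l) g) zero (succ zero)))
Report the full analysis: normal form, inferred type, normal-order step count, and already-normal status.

resulting normal form:
  fun (χ : Nat) => fun (η : forall (γ : Nat), Nat) => succ (succ (succ (succ zero)))
type:
  forall (χ : Nat), forall (η : forall (γ : Nat), Nat), Nat
reduction steps (normal order): 43
started in normal form: no
first contracted redex: a beta-redex


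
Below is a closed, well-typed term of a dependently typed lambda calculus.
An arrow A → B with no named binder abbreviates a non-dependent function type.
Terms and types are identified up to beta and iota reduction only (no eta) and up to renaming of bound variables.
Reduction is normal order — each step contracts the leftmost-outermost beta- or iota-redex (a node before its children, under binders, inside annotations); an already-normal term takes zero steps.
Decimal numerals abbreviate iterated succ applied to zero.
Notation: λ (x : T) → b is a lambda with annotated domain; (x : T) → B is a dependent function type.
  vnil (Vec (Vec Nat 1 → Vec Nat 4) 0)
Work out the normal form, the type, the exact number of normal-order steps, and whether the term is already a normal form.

resulting normal form:
  vnil (Vec (Vec Nat 1 → Vec Nat 4) 0)
the term's type:
  Vec (Vec (Vec Nat 1 → Vec Nat 4) 0) 0
normal-order step count: 0
started in normal form: yes


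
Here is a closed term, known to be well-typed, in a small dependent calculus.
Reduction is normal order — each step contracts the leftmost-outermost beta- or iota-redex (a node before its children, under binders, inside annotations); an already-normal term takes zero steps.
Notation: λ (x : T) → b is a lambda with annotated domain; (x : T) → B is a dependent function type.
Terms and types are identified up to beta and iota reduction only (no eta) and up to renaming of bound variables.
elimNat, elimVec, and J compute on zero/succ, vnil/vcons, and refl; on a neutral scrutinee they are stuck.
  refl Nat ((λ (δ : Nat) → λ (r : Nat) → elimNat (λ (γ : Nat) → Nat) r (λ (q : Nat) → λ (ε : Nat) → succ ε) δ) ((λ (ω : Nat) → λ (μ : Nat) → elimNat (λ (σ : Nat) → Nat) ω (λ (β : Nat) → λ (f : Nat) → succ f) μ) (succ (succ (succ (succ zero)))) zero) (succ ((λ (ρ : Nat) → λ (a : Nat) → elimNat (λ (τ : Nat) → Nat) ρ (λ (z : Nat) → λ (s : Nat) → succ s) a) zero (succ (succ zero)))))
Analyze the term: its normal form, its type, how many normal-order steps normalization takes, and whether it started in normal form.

resulting normal form:
  refl Nat (succ (succ (succ (succ (succ (succ (succ zero)))))))
the term's type:
  Eq Nat (succ (succ (succ (succ (succ (succ (succ zero))))))) (succ (succ (succ (succ (succ (succ (succ zero)))))))
reduction steps (normal order): 27
term was already normal: no
first redex: a beta-redex


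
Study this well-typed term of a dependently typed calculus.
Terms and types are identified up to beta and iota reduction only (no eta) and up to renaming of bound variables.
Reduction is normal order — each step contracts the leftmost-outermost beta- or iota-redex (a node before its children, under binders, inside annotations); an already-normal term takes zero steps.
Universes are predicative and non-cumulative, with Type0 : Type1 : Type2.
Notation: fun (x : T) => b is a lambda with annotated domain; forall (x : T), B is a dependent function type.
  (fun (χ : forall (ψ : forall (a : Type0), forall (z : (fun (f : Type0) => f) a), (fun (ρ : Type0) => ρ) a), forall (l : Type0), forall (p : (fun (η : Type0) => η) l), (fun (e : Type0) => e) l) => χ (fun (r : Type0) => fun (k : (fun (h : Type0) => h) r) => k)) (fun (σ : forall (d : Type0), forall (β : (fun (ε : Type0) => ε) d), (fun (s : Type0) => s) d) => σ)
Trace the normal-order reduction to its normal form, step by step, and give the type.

normal-order reduction sequence:
  (fun (χ : forall (ψ : forall (a : Type0), forall (z : (fun (f : Type0) => f) a), (fun (ρ : Type0) => ρ) a), forall (l : Type0), forall (p : (fun (η : Type0) => η) l), (fun (e : Type0) => e) l) => χ (fun (r : Type0) => fun (k : (fun (h : Type0) => h) r) => k)) (fun (σ : forall (d : Type0), forall (β : (fun (ε : Type0) => ε) d), (fun (s : Type0) => s) d) => σ)
  ~> (fun (χ : forall (ψ : Type0), forall (a : (fun (z : Type0) => z) ψ), (fun (f : Type0) => f) ψ) => χ) (fun (ρ : Type0) => fun (l : (fun (p : Type0) => p) ρ) => l)
  ~> fun (χ : Type0) => fun (ψ : (fun (a : Type0) => a) χ) => ψ
  ~> fun (χ : Type0) => fun (ψ : χ) => ψ
inferred type:
  forall (χ : Type0), forall (ψ : χ), χ


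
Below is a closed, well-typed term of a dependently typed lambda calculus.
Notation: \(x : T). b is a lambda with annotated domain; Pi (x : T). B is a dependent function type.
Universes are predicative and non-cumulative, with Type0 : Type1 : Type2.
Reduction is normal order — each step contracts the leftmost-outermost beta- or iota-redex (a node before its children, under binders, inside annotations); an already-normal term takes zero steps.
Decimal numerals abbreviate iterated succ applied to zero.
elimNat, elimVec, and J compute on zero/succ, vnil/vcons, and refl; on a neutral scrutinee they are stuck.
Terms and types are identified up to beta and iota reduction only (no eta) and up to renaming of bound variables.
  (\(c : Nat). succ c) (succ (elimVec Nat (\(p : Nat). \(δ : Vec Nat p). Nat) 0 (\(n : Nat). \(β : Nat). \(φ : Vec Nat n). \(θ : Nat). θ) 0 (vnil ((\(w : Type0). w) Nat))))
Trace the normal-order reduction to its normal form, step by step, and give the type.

reduction (normal order):
  (\(c : Nat). succ c) (succ (elimVec Nat (\(p : Nat). \(δ : Vec Nat p). Nat) 0 (\(n : Nat). \(β : Nat). \(φ : Vec Nat n). \(θ : Nat). θ) 0 (vnil ((\(w : Type0). w) Nat))))
  ~> succ (succ (elimVec Nat (\(c : Nat). \(p : Vec Nat c). Nat) 0 (\(δ : Nat). \(n : Nat). \(β : Vec Nat δ). \(φ : Nat). φ) 0 (vnil ((\(θ : Type0). θ) Nat))))
  ~> 2
the term's type:
  Nat


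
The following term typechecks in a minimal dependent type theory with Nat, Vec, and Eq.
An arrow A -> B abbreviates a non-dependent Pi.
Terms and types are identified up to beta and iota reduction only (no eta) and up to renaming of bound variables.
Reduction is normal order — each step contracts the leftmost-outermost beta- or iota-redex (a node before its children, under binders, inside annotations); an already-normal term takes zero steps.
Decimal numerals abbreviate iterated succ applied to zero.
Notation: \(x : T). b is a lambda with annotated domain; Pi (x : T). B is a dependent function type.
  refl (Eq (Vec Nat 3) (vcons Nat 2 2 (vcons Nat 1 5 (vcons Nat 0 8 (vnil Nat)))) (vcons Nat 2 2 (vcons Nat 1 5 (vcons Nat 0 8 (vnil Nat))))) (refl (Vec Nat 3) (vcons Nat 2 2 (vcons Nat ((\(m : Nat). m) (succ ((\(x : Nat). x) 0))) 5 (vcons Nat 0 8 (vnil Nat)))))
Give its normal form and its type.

reduced normal form:
  refl (Eq (Vec Nat 3) (vcons Nat 2 2 (vcons Nat 1 5 (vcons Nat 0 8 (vnil Nat)))) (vcons Nat 2 2 (vcons Nat 1 5 (vcons Nat 0 8 (vnil Nat))))) (refl (Vec Nat 3) (vcons Nat 2 2 (vcons Nat 1 5 (vcons Nat 0 8 (vnil Nat)))))
the term's type:
  Eq (Eq (Vec Nat 3) (vcons Nat 2 2 (vcons Nat 1 5 (vcons Nat 0 8 (vnil Nat)))) (vcons Nat 2 2 (vcons Nat 1 5 (vcons Nat 0 8 (vnil Nat))))) (refl (Vec Nat 3) (vcons Nat 2 2 (vcons Nat 1 5 (vcons Nat 0 8 (vnil Nat))))) (refl (Vec Nat 3) (vcons Nat 2 2 (vcons Nat 1 5 (vcons Nat 0 8 (vnil Nat)))))
observation: the term reaches its normal form after 2 normal-order steps.


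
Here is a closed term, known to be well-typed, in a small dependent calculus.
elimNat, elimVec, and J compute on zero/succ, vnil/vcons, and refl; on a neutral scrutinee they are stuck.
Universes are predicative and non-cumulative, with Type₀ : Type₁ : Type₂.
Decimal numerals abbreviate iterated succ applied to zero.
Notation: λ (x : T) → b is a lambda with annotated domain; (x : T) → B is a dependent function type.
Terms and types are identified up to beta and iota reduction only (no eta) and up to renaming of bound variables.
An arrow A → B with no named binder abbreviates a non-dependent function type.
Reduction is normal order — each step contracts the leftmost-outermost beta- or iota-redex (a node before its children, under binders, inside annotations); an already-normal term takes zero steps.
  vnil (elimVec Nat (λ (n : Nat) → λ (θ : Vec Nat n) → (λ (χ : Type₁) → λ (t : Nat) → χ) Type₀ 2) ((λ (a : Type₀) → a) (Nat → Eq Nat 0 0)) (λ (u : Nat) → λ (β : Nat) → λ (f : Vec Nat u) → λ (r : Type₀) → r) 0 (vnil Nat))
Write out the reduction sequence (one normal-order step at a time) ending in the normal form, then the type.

normal-order reduction:
  vnil (elimVec Nat (λ (n : Nat) → λ (θ : Vec Nat n) → (λ (χ : Type₁) → λ (t : Nat) → χ) Type₀ 2) ((λ (a : Type₀) → a) (Nat → Eq Nat 0 0)) (λ (u : Nat) → λ (β : Nat) → λ (f : Vec Nat u) → λ (r : Type₀) → r) 0 (vnil Nat))
  ~> vnil ((λ (n : Type₀) → n) (Nat → Eq Nat 0 0))
  ~> vnil (Nat → Eq Nat 0 0)
type:
  Vec (Nat → Eq Nat 0 0) 0


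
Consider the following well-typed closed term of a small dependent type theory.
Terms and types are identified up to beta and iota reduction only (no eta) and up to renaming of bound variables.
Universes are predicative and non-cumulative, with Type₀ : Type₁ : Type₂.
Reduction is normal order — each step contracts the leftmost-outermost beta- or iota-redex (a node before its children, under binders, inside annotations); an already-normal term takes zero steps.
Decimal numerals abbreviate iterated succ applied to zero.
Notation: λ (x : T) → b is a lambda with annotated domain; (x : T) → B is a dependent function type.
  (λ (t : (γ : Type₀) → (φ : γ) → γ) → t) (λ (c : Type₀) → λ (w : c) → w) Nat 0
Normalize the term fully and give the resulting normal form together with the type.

reduced normal form:
  0
the term's type:
  Nat
observation: 3 normal-order steps normalize the term, beginning with a beta-redex.


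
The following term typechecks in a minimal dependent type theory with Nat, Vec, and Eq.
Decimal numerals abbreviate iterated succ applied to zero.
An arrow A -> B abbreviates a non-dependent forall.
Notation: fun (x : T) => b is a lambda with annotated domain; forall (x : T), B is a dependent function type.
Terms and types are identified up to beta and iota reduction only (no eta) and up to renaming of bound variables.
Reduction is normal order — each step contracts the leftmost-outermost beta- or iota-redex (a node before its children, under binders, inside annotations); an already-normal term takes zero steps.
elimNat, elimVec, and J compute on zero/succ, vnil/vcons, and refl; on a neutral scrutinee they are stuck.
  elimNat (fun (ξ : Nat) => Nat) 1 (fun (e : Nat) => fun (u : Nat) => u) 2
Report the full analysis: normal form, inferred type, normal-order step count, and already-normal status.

reduced normal form:
  1
inferred type:
  Nat
steps to reach normal form (normal order): 7
already normal: no
first contracted redex: an elimNat iota-redex


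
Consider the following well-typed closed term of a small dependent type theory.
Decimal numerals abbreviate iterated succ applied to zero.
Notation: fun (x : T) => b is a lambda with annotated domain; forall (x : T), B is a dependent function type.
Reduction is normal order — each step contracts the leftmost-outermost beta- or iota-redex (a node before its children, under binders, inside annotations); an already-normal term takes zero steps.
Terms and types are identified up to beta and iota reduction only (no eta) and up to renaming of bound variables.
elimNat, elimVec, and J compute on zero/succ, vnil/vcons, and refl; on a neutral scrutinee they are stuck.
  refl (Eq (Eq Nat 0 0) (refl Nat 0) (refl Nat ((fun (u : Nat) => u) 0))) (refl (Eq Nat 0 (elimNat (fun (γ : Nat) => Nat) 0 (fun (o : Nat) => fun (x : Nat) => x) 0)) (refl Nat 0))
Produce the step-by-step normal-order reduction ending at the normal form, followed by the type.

normal-order reduction:
  refl (Eq (Eq Nat 0 0) (refl Nat 0) (refl Nat ((fun (u : Nat) => u) 0))) (refl (Eq Nat 0 (elimNat (fun (γ : Nat) => Nat) 0 (fun (o : Nat) => fun (x : Nat) => x) 0)) (refl Nat 0))
  ~> refl (Eq (Eq Nat 0 0) (refl Nat 0) (refl Nat 0)) (refl (Eq Nat 0 (elimNat (fun (u : Nat) => Nat) 0 (fun (γ : Nat) => fun (o : Nat) => o) 0)) (refl Nat 0))
  ~> refl (Eq (Eq Nat 0 0) (refl Nat 0) (refl Nat 0)) (refl (Eq Nat 0 0) (refl Nat 0))
inferred type:
  Eq (Eq (Eq Nat 0 0) (refl Nat 0) (refl Nat 0)) (refl (Eq Nat 0 0) (refl Nat 0)) (refl (Eq Nat 0 0) (refl Nat 0))


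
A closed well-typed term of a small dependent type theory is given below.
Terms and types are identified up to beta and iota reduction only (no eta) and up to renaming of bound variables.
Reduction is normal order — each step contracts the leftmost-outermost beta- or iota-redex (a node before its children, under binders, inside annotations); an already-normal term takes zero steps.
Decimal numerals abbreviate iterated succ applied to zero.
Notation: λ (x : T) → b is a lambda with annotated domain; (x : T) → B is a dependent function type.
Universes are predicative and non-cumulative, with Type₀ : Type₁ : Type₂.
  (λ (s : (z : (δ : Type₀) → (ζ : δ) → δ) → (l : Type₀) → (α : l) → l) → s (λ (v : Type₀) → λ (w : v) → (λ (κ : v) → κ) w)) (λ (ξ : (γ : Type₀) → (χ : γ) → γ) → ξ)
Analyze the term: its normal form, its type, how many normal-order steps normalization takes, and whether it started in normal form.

resulting normal form:
  λ (s : Type₀) → λ (z : s) → z
type:
  (s : Type₀) → (z : s) → s
steps to reach normal form (normal order): 3
term was already normal: no
first contracted redex: a beta-redex


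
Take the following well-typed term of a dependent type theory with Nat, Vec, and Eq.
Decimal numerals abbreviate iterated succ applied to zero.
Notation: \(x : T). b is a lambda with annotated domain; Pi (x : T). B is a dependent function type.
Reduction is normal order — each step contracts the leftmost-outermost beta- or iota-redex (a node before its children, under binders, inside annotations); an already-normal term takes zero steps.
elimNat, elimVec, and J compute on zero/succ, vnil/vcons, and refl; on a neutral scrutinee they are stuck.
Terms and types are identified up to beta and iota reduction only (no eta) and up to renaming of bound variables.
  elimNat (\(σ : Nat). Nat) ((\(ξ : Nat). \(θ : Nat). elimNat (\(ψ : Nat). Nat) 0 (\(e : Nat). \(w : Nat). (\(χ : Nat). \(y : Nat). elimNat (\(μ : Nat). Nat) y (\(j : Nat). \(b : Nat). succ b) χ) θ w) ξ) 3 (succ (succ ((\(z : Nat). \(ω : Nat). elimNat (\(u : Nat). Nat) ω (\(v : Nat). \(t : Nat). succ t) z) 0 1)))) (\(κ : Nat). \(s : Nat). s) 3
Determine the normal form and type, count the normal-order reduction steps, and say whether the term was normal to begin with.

normal form:
  9
inferred type:
  Nat
steps to reach normal form (normal order): 67
term was already normal: no
first contracted redex: an elimNat iota-redex


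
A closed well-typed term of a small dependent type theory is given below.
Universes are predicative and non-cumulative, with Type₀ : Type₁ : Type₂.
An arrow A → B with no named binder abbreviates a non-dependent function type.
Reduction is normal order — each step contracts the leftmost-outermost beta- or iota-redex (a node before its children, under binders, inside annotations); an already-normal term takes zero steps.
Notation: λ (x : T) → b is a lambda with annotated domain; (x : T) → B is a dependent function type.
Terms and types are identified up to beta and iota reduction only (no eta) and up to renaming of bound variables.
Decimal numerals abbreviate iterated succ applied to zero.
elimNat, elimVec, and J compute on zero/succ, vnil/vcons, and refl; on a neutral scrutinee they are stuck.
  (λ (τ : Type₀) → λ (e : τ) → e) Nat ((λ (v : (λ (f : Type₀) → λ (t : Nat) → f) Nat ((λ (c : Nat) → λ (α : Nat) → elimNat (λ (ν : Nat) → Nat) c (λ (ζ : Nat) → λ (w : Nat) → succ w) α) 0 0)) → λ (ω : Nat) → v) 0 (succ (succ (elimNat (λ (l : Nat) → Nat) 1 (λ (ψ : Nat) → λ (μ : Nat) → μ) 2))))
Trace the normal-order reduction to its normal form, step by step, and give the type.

normal-order reduction:
  (λ (τ : Type₀) → λ (e : τ) → e) Nat ((λ (v : (λ (f : Type₀) → λ (t : Nat) → f) Nat ((λ (c : Nat) → λ (α : Nat) → elimNat (λ (ν : Nat) → Nat) c (λ (ζ : Nat) → λ (w : Nat) → succ w) α) 0 0)) → λ (ω : Nat) → v) 0 (succ (succ (elimNat (λ (l : Nat) → Nat) 1 (λ (ψ : Nat) → λ (μ : Nat) → μ) 2))))
  ~> (λ (τ : Nat) → τ) ((λ (e : (λ (v : Type₀) → λ (f : Nat) → v) Nat ((λ (t : Nat) → λ (c : Nat) → elimNat (λ (α : Nat) → Nat) t (λ (ν : Nat) → λ (ζ : Nat) → succ ζ) c) 0 0)) → λ (w : Nat) → e) 0 (succ (succ (elimNat (λ (ω : Nat) → Nat) 1 (λ (l : Nat) → λ (ψ : Nat) → ψ) 2))))
  ~> (λ (τ : (λ (e : Type₀) → λ (v : Nat) → e) Nat ((λ (f : Nat) → λ (t : Nat) → elimNat (λ (c : Nat) → Nat) f (λ (α : Nat) → λ (ν : Nat) → succ ν) t) 0 0)) → λ (ζ : Nat) → τ) 0 (succ (succ (elimNat (λ (w : Nat) → Nat) 1 (λ (ω : Nat) → λ (l : Nat) → l) 2)))
  ~> (λ (τ : Nat) → 0) (succ (succ (elimNat (λ (e : Nat) → Nat) 1 (λ (v : Nat) → λ (f : Nat) → f) 2)))
  ~> 0
the term's type:
  Nat


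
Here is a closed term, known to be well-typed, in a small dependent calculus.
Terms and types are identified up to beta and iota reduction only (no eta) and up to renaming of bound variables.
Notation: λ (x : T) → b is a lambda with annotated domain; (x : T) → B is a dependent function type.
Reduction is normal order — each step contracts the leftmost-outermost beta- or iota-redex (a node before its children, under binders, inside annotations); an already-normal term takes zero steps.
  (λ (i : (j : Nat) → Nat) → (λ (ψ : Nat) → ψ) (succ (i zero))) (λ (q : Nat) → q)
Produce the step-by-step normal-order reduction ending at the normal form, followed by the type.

normal-order reduction sequence:
  (λ (i : (j : Nat) → Nat) → (λ (ψ : Nat) → ψ) (succ (i zero))) (λ (q : Nat) → q)
  ~> (λ (i : Nat) → i) (succ ((λ (j : Nat) → j) zero))
  ~> succ ((λ (i : Nat) → i) zero)
  ~> succ zero
inferred type:
  Nat


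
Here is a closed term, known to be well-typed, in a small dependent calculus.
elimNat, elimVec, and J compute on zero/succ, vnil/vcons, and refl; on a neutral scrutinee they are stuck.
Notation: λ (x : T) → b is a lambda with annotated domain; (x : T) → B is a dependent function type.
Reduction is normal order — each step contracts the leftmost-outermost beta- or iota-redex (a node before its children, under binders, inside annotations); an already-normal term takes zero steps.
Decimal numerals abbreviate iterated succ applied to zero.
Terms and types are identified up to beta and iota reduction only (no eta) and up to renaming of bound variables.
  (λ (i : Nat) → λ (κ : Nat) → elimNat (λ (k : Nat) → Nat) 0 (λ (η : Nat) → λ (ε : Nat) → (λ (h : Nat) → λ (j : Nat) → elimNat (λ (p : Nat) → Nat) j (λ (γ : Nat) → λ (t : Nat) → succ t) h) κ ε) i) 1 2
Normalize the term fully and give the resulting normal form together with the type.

normal form:
  2
type:
  Nat
observation: 15 normal-order steps separate the term from its normal form.


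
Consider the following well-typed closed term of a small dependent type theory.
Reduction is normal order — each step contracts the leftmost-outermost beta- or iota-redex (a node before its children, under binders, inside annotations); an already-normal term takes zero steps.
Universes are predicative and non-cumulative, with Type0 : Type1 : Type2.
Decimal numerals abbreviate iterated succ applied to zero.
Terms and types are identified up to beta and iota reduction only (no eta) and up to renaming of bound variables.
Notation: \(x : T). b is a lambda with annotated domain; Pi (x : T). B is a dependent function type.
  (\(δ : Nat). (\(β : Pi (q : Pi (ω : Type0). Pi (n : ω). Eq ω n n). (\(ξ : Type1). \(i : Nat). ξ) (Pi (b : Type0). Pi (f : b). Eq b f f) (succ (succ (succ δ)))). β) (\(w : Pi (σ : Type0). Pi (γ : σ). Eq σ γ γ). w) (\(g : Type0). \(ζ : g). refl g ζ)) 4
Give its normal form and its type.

resulting normal form:
  \(δ : Type0). \(β : δ). refl δ β
inferred type:
  Pi (δ : Type0). Pi (β : δ). Eq δ β β
observation: normalization takes exactly 3 steps under the normal-order strategy.


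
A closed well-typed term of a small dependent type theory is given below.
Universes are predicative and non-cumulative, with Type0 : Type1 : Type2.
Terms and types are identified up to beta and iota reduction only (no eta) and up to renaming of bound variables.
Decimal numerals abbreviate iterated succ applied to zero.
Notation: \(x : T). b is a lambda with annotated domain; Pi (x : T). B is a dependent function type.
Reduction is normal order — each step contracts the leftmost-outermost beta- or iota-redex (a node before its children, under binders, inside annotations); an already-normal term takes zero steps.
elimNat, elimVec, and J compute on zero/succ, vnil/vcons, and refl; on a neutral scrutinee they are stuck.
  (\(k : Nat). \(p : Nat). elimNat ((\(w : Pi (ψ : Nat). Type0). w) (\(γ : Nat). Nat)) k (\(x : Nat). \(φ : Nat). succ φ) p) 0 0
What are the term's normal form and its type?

reduced normal form:
  0
the term's type:
  Nat


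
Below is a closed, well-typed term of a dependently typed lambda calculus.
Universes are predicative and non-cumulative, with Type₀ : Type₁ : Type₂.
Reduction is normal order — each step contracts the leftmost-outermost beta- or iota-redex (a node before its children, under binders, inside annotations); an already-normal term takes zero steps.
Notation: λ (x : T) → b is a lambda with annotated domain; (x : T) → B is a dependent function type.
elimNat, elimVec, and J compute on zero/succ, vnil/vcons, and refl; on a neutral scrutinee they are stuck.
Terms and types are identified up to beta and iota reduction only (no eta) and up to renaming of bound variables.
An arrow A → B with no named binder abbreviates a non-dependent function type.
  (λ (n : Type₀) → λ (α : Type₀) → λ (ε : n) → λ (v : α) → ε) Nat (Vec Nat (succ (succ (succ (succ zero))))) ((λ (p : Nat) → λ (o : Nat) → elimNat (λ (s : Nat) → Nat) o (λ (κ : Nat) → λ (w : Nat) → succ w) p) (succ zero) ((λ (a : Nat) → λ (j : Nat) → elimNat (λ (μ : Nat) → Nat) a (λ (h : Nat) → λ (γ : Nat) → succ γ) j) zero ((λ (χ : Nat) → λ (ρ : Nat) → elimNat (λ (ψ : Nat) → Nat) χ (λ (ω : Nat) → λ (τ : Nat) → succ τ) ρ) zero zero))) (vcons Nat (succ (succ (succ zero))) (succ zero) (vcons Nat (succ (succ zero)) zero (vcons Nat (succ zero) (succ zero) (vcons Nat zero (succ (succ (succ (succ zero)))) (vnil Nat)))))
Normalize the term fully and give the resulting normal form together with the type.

resulting normal form:
  succ zero
type:
  Nat
observation: 16 normal-order steps normalize the term, beginning with a beta-redex.


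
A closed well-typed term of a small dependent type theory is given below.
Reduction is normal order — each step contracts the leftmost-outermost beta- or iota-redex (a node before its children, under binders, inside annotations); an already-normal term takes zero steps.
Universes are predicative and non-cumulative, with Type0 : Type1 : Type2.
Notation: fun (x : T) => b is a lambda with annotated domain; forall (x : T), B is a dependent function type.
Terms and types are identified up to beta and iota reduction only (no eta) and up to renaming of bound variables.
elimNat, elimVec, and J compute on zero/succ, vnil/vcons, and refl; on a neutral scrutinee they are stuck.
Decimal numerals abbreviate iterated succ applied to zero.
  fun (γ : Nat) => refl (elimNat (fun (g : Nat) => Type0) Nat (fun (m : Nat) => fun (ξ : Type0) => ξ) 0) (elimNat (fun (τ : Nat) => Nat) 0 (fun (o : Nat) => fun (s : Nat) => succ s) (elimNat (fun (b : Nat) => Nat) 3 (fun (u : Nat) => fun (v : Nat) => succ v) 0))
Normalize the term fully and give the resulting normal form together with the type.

reduced normal form:
  fun (γ : Nat) => refl Nat 3
the term's type:
  forall (γ : Nat), Eq Nat 3 3
observation: 12 normal-order steps separate the term from its normal form.


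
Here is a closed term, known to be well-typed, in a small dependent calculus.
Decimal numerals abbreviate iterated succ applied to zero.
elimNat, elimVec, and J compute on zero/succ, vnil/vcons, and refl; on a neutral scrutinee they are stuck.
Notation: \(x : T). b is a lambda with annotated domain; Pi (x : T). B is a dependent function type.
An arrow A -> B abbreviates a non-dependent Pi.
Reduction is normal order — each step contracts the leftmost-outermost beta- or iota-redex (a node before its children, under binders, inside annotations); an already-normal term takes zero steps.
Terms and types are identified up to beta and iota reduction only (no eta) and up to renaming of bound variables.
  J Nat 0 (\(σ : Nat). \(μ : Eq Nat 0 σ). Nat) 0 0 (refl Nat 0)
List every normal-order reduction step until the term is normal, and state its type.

normal-order reduction sequence:
  J Nat 0 (\(σ : Nat). \(μ : Eq Nat 0 σ). Nat) 0 0 (refl Nat 0)
  ~> 0
inferred type:
  Nat


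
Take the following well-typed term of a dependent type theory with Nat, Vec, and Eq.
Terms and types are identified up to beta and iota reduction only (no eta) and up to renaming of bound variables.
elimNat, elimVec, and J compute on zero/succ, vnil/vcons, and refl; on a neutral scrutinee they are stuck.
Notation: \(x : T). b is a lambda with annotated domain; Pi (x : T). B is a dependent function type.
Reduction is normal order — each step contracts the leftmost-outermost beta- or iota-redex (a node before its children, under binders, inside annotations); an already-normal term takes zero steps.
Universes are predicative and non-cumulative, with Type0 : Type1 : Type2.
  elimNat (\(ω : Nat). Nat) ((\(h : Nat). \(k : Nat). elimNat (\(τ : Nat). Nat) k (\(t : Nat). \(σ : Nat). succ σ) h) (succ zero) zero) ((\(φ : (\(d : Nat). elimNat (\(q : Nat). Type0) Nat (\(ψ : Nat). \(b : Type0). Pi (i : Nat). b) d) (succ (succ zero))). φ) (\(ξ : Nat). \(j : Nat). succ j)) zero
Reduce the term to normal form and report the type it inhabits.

resulting normal form:
  succ zero
inferred type:
  Nat


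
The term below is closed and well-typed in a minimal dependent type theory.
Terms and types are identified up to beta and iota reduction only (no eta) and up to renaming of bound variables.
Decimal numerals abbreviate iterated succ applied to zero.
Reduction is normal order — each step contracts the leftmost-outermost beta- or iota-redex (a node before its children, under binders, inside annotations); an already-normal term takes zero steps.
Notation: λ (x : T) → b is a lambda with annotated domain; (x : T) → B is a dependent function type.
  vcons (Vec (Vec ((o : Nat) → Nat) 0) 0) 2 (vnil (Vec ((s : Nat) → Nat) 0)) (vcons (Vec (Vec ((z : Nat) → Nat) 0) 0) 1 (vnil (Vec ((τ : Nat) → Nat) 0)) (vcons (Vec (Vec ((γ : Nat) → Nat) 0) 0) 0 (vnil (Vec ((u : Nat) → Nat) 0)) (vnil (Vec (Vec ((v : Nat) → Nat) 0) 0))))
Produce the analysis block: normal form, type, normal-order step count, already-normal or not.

reduced normal form:
  vcons (Vec (Vec ((o : Nat) → Nat) 0) 0) 2 (vnil (Vec ((s : Nat) → Nat) 0)) (vcons (Vec (Vec ((z : Nat) → Nat) 0) 0) 1 (vnil (Vec ((τ : Nat) → Nat) 0)) (vcons (Vec (Vec ((γ : Nat) → Nat) 0) 0) 0 (vnil (Vec ((u : Nat) → Nat) 0)) (vnil (Vec (Vec ((v : Nat) → Nat) 0) 0))))
the term's type:
  Vec (Vec (Vec ((o : Nat) → Nat) 0) 0) 3
normal-order step count: 0
term was already normal: yes


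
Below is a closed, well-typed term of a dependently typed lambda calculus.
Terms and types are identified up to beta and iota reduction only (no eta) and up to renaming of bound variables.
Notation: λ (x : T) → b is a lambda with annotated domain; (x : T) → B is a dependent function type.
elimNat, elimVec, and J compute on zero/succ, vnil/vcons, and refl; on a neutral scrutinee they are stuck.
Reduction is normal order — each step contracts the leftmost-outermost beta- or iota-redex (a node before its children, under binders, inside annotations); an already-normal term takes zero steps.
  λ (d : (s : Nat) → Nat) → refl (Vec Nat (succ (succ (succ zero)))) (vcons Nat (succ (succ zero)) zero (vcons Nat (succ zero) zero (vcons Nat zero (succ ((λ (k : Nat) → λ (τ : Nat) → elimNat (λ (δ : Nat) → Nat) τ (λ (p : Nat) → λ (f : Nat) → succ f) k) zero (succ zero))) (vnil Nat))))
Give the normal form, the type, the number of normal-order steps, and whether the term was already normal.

normal form:
  λ (d : (s : Nat) → Nat) → refl (Vec Nat (succ (succ (succ zero)))) (vcons Nat (succ (succ zero)) zero (vcons Nat (succ zero) zero (vcons Nat zero (succ (succ zero)) (vnil Nat))))
the term's type:
  (d : (s : Nat) → Nat) → Eq (Vec Nat (succ (succ (succ zero)))) (vcons Nat (succ (succ zero)) zero (vcons Nat (succ zero) zero (vcons Nat zero (succ (succ zero)) (vnil Nat)))) (vcons Nat (succ (succ zero)) zero (vcons Nat (succ zero) zero (vcons Nat zero (succ (succ zero)) (vnil Nat))))
reduction steps (normal order): 3
already normal: no
first contracted redex: a beta-redex


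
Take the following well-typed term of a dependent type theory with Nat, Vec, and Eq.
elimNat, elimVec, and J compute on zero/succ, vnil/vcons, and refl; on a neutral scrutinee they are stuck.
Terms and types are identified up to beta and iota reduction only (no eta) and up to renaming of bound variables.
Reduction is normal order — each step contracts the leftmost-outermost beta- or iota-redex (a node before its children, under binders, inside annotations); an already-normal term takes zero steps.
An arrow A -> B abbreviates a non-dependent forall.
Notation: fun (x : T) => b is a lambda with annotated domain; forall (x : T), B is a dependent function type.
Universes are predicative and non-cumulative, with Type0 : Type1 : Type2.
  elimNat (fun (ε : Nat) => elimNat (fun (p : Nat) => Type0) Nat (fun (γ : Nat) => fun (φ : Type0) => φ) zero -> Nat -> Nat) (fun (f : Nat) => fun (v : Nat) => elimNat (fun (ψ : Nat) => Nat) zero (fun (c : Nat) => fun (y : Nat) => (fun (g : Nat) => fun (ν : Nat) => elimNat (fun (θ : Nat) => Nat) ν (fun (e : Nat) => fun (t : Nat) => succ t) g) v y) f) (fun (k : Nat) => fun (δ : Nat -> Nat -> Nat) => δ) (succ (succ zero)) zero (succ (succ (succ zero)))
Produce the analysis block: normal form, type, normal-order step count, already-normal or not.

normal form:
  zero
the term's type:
  Nat
normal-order step count: 10
term was already normal: no
first redex: an elimNat iota-redex
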